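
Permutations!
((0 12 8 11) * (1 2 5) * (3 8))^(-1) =(0 11 8 3 12)(1 5 2)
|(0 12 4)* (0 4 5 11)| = 4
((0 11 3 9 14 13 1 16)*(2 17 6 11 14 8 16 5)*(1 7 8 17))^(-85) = (17)(0 16 8 7 13 14)(1 2 5)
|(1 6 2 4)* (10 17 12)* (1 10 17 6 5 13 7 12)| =12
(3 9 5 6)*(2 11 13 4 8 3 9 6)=(2 11 13 4 8 3 6 9 5)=[0, 1, 11, 6, 8, 2, 9, 7, 3, 5, 10, 13, 12, 4]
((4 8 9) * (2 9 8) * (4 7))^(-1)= (2 4 7 9)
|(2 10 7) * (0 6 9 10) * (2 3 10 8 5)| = 6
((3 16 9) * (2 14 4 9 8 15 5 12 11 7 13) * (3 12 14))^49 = ((2 3 16 8 15 5 14 4 9 12 11 7 13))^49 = (2 11 4 15 3 7 9 5 16 13 12 14 8)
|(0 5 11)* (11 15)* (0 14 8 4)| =7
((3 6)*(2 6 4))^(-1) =(2 4 3 6)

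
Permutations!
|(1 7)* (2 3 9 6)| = 4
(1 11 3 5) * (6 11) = (1 6 11 3 5) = [0, 6, 2, 5, 4, 1, 11, 7, 8, 9, 10, 3]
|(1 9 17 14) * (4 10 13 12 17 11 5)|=10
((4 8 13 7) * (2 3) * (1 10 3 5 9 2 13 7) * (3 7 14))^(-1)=((1 10 7 4 8 14 3 13)(2 5 9))^(-1)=(1 13 3 14 8 4 7 10)(2 9 5)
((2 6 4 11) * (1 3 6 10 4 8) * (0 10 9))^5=((0 10 4 11 2 9)(1 3 6 8))^5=(0 9 2 11 4 10)(1 3 6 8)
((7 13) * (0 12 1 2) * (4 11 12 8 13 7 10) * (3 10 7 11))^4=(0 11)(1 13)(2 7)(3 10 4)(8 12)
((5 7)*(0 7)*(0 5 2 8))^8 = ((0 7 2 8))^8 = (8)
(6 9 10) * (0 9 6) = (0 9 10) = [9, 1, 2, 3, 4, 5, 6, 7, 8, 10, 0]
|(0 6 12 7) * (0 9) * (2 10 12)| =|(0 6 2 10 12 7 9)| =7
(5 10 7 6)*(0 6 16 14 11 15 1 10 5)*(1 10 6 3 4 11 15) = [3, 6, 2, 4, 11, 5, 0, 16, 8, 9, 7, 1, 12, 13, 15, 10, 14] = (0 3 4 11 1 6)(7 16 14 15 10)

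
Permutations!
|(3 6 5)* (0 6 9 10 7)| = |(0 6 5 3 9 10 7)| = 7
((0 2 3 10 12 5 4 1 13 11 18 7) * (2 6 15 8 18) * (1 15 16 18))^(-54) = (0 6 16 18 7)(1 13 11 2 3 10 12 5 4 15 8)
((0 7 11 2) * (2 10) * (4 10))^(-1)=((0 7 11 4 10 2))^(-1)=(0 2 10 4 11 7)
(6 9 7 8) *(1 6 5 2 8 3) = [0, 6, 8, 1, 4, 2, 9, 3, 5, 7] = (1 6 9 7 3)(2 8 5)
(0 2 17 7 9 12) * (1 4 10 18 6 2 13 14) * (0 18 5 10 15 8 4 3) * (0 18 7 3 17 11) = (0 13 14 1 17 3 18 6 2 11)(4 15 8)(5 10)(7 9 12) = [13, 17, 11, 18, 15, 10, 2, 9, 4, 12, 5, 0, 7, 14, 1, 8, 16, 3, 6]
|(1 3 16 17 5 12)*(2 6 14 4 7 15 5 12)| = |(1 3 16 17 12)(2 6 14 4 7 15 5)| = 35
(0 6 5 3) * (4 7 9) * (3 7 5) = (0 6 3)(4 5 7 9) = [6, 1, 2, 0, 5, 7, 3, 9, 8, 4]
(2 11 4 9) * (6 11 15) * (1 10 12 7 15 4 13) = (1 10 12 7 15 6 11 13)(2 4 9) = [0, 10, 4, 3, 9, 5, 11, 15, 8, 2, 12, 13, 7, 1, 14, 6]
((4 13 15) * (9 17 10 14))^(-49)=((4 13 15)(9 17 10 14))^(-49)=(4 15 13)(9 14 10 17)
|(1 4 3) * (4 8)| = |(1 8 4 3)| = 4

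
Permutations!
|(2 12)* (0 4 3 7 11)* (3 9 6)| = 14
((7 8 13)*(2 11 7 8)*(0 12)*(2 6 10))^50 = (13)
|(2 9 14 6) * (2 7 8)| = |(2 9 14 6 7 8)| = 6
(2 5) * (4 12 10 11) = (2 5)(4 12 10 11) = [0, 1, 5, 3, 12, 2, 6, 7, 8, 9, 11, 4, 10]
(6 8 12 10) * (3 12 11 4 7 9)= (3 12 10 6 8 11 4 7 9)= [0, 1, 2, 12, 7, 5, 8, 9, 11, 3, 6, 4, 10]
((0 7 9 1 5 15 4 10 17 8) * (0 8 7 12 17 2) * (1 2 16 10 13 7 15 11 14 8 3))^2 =(0 17 4 7 2 12 15 13 9)(1 11 8)(3 5 14)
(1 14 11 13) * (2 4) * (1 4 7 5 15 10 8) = (1 14 11 13 4 2 7 5 15 10 8) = [0, 14, 7, 3, 2, 15, 6, 5, 1, 9, 8, 13, 12, 4, 11, 10]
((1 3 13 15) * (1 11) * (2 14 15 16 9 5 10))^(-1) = (1 11 15 14 2 10 5 9 16 13 3)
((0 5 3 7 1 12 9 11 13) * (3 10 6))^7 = (0 12 6 13 1 10 11 7 5 9 3)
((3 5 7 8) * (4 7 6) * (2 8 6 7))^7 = (8)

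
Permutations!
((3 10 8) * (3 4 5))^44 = (3 5 4 8 10)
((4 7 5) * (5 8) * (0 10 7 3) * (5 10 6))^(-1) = ((0 6 5 4 3)(7 8 10))^(-1) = (0 3 4 5 6)(7 10 8)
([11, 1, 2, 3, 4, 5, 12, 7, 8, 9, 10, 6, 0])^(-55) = (0 11 6 12)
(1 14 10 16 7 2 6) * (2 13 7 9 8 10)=(1 14 2 6)(7 13)(8 10 16 9)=[0, 14, 6, 3, 4, 5, 1, 13, 10, 8, 16, 11, 12, 7, 2, 15, 9]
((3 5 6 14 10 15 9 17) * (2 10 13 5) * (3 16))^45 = (2 9 3 15 16 10 17)(5 6 14 13)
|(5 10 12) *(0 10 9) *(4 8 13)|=15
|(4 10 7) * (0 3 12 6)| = |(0 3 12 6)(4 10 7)| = 12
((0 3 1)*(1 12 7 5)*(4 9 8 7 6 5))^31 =((0 3 12 6 5 1)(4 9 8 7))^31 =(0 3 12 6 5 1)(4 7 8 9)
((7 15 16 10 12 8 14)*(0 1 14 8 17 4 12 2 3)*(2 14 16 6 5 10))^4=(0 3 2 16 1)(4 12 17)(5 15 14)(6 7 10)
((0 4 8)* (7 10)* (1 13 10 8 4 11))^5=(0 7 13 11 8 10 1)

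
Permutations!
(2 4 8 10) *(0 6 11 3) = (0 6 11 3)(2 4 8 10) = [6, 1, 4, 0, 8, 5, 11, 7, 10, 9, 2, 3]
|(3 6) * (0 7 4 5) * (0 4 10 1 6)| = |(0 7 10 1 6 3)(4 5)| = 6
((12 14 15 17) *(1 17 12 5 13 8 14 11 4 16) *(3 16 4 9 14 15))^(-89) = (1 11 5 14 8 16 12 17 9 13 3 15)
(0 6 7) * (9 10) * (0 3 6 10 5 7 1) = [10, 0, 2, 6, 4, 7, 1, 3, 8, 5, 9] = (0 10 9 5 7 3 6 1)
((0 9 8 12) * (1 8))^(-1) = ((0 9 1 8 12))^(-1) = (0 12 8 1 9)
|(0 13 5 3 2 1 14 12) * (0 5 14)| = 8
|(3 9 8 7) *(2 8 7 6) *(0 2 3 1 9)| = |(0 2 8 6 3)(1 9 7)| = 15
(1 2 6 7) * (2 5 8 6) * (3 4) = (1 5 8 6 7)(3 4) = [0, 5, 2, 4, 3, 8, 7, 1, 6]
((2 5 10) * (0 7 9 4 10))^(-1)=((0 7 9 4 10 2 5))^(-1)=(0 5 2 10 4 9 7)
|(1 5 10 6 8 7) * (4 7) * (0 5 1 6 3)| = 4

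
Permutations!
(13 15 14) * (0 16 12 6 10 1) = (0 16 12 6 10 1)(13 15 14) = [16, 0, 2, 3, 4, 5, 10, 7, 8, 9, 1, 11, 6, 15, 13, 14, 12]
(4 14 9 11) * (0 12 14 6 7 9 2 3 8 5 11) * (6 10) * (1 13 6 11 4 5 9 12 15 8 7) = (0 15 8 9)(1 13 6)(2 3 7 12 14)(4 10 11 5) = [15, 13, 3, 7, 10, 4, 1, 12, 9, 0, 11, 5, 14, 6, 2, 8]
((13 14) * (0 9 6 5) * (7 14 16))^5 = ((0 9 6 5)(7 14 13 16))^5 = (0 9 6 5)(7 14 13 16)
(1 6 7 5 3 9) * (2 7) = (1 6 2 7 5 3 9) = [0, 6, 7, 9, 4, 3, 2, 5, 8, 1]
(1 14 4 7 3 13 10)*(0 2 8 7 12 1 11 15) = (0 2 8 7 3 13 10 11 15)(1 14 4 12) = [2, 14, 8, 13, 12, 5, 6, 3, 7, 9, 11, 15, 1, 10, 4, 0]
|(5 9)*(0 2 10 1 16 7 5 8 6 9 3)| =24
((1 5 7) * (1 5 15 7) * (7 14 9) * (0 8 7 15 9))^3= ((0 8 7 5 1 9 15 14))^3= (0 5 15 8 1 14 7 9)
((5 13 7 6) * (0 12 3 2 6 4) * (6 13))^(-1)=(0 4 7 13 2 3 12)(5 6)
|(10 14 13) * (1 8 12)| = |(1 8 12)(10 14 13)| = 3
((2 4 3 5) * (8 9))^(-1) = (2 5 3 4)(8 9)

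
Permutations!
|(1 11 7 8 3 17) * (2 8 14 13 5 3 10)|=24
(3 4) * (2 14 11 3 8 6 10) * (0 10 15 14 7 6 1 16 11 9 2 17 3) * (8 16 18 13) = [10, 18, 7, 4, 16, 5, 15, 6, 1, 2, 17, 0, 12, 8, 9, 14, 11, 3, 13] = (0 10 17 3 4 16 11)(1 18 13 8)(2 7 6 15 14 9)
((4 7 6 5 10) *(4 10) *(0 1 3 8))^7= (10)(0 8 3 1)(4 5 6 7)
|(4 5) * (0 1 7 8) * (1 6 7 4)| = 12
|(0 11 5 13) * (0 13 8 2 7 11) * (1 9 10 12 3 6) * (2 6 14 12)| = 9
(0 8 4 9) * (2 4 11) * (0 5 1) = (0 8 11 2 4 9 5 1) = [8, 0, 4, 3, 9, 1, 6, 7, 11, 5, 10, 2]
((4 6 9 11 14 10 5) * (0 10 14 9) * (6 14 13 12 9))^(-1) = (0 6 11 9 12 13 14 4 5 10) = ((0 10 5 4 14 13 12 9 11 6))^(-1)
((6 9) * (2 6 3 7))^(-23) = (2 9 7 6 3)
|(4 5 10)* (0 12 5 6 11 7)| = 8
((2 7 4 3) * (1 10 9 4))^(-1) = ((1 10 9 4 3 2 7))^(-1) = (1 7 2 3 4 9 10)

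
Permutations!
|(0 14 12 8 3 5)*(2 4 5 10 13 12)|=|(0 14 2 4 5)(3 10 13 12 8)|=5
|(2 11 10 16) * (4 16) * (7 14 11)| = |(2 7 14 11 10 4 16)| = 7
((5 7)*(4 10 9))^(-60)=(10)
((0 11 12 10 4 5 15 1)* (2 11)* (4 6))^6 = (0 4 11 15 10)(1 6 2 5 12)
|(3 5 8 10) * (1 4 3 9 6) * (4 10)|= 4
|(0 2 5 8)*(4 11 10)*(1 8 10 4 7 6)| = |(0 2 5 10 7 6 1 8)(4 11)| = 8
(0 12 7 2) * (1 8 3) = [12, 8, 0, 1, 4, 5, 6, 2, 3, 9, 10, 11, 7] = (0 12 7 2)(1 8 3)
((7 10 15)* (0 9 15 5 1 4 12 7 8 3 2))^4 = (0 3 15)(1 10 12)(2 8 9)(4 5 7)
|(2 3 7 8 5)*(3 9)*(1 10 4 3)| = |(1 10 4 3 7 8 5 2 9)| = 9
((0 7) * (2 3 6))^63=((0 7)(2 3 6))^63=(0 7)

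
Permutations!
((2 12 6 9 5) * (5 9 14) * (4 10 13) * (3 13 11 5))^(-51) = (2 5 11 10 4 13 3 14 6 12)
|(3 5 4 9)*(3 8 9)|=6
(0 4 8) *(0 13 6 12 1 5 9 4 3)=(0 3)(1 5 9 4 8 13 6 12)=[3, 5, 2, 0, 8, 9, 12, 7, 13, 4, 10, 11, 1, 6]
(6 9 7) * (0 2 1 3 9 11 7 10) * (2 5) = [5, 3, 1, 9, 4, 2, 11, 6, 8, 10, 0, 7] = (0 5 2 1 3 9 10)(6 11 7)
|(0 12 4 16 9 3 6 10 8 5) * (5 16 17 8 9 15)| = |(0 12 4 17 8 16 15 5)(3 6 10 9)| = 8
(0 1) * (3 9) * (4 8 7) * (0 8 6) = (0 1 8 7 4 6)(3 9) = [1, 8, 2, 9, 6, 5, 0, 4, 7, 3]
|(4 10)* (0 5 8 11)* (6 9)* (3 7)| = |(0 5 8 11)(3 7)(4 10)(6 9)| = 4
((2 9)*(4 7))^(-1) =(2 9)(4 7)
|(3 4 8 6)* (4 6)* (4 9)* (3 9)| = 5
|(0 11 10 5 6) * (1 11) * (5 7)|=|(0 1 11 10 7 5 6)|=7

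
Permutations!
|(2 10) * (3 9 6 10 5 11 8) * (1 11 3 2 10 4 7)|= 10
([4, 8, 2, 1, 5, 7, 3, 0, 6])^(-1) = [7, 3, 2, 6, 0, 4, 8, 5, 1]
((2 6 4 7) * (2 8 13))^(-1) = (2 13 8 7 4 6)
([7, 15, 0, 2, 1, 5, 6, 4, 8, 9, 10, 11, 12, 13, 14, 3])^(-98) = [0, 1, 2, 3, 4, 5, 6, 7, 8, 9, 10, 11, 12, 13, 14, 15]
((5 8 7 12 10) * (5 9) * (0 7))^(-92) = ((0 7 12 10 9 5 8))^(-92) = (0 8 5 9 10 12 7)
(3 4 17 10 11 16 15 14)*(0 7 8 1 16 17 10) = [7, 16, 2, 4, 10, 5, 6, 8, 1, 9, 11, 17, 12, 13, 3, 14, 15, 0] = (0 7 8 1 16 15 14 3 4 10 11 17)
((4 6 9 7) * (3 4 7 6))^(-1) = ((3 4)(6 9))^(-1) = (3 4)(6 9)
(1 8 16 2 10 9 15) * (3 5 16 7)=[0, 8, 10, 5, 4, 16, 6, 3, 7, 15, 9, 11, 12, 13, 14, 1, 2]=(1 8 7 3 5 16 2 10 9 15)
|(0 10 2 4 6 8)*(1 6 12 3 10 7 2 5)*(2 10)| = |(0 7 10 5 1 6 8)(2 4 12 3)| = 28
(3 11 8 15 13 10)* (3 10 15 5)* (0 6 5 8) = (0 6 5 3 11)(13 15) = [6, 1, 2, 11, 4, 3, 5, 7, 8, 9, 10, 0, 12, 15, 14, 13]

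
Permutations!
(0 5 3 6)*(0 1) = (0 5 3 6 1) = [5, 0, 2, 6, 4, 3, 1]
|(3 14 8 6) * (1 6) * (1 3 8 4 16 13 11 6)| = |(3 14 4 16 13 11 6 8)| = 8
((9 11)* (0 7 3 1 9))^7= (0 7 3 1 9 11)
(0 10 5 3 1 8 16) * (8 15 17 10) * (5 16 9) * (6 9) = [8, 15, 2, 1, 4, 3, 9, 7, 6, 5, 16, 11, 12, 13, 14, 17, 0, 10] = (0 8 6 9 5 3 1 15 17 10 16)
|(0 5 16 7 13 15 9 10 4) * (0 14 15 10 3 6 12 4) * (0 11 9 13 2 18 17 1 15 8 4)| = |(0 5 16 7 2 18 17 1 15 13 10 11 9 3 6 12)(4 14 8)| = 48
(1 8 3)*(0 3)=[3, 8, 2, 1, 4, 5, 6, 7, 0]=(0 3 1 8)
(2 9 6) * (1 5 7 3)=[0, 5, 9, 1, 4, 7, 2, 3, 8, 6]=(1 5 7 3)(2 9 6)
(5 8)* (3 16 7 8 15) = [0, 1, 2, 16, 4, 15, 6, 8, 5, 9, 10, 11, 12, 13, 14, 3, 7] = (3 16 7 8 5 15)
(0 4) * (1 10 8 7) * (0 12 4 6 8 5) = [6, 10, 2, 3, 12, 0, 8, 1, 7, 9, 5, 11, 4] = (0 6 8 7 1 10 5)(4 12)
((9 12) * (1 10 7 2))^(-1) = ((1 10 7 2)(9 12))^(-1) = (1 2 7 10)(9 12)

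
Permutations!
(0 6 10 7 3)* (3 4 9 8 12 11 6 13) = [13, 1, 2, 0, 9, 5, 10, 4, 12, 8, 7, 6, 11, 3] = (0 13 3)(4 9 8 12 11 6 10 7)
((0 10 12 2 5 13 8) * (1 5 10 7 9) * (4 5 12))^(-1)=((0 7 9 1 12 2 10 4 5 13 8))^(-1)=(0 8 13 5 4 10 2 12 1 9 7)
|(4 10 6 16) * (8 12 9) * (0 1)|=12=|(0 1)(4 10 6 16)(8 12 9)|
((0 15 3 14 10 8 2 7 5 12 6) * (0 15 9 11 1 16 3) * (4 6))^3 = (0 1 14 2 12 15 11 3 8 5 6 9 16 10 7 4)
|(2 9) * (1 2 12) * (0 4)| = |(0 4)(1 2 9 12)| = 4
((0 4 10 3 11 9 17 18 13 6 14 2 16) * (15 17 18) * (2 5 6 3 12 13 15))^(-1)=(0 16 2 17 15 18 9 11 3 13 12 10 4)(5 14 6)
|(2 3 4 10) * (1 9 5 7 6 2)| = |(1 9 5 7 6 2 3 4 10)| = 9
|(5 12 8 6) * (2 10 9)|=|(2 10 9)(5 12 8 6)|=12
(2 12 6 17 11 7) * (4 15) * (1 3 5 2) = (1 3 5 2 12 6 17 11 7)(4 15) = [0, 3, 12, 5, 15, 2, 17, 1, 8, 9, 10, 7, 6, 13, 14, 4, 16, 11]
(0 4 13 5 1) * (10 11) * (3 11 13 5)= (0 4 5 1)(3 11 10 13)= [4, 0, 2, 11, 5, 1, 6, 7, 8, 9, 13, 10, 12, 3]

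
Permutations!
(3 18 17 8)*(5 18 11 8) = [0, 1, 2, 11, 4, 18, 6, 7, 3, 9, 10, 8, 12, 13, 14, 15, 16, 5, 17] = (3 11 8)(5 18 17)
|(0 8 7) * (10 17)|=|(0 8 7)(10 17)|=6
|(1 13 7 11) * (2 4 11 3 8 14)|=|(1 13 7 3 8 14 2 4 11)|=9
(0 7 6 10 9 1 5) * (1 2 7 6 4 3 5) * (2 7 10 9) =(0 6 9 7 4 3 5)(2 10) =[6, 1, 10, 5, 3, 0, 9, 4, 8, 7, 2]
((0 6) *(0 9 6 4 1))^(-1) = (0 1 4)(6 9)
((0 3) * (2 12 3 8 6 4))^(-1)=(0 3 12 2 4 6 8)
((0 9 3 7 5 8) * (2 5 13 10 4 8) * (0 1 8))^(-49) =((0 9 3 7 13 10 4)(1 8)(2 5))^(-49) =(13)(1 8)(2 5)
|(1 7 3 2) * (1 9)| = 5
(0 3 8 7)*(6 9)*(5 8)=(0 3 5 8 7)(6 9)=[3, 1, 2, 5, 4, 8, 9, 0, 7, 6]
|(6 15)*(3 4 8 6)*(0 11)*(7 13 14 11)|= 5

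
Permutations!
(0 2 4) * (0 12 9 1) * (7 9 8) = (0 2 4 12 8 7 9 1) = [2, 0, 4, 3, 12, 5, 6, 9, 7, 1, 10, 11, 8]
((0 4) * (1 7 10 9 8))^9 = (0 4)(1 8 9 10 7) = ((0 4)(1 7 10 9 8))^9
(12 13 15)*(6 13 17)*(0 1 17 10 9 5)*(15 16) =[1, 17, 2, 3, 4, 0, 13, 7, 8, 5, 9, 11, 10, 16, 14, 12, 15, 6] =(0 1 17 6 13 16 15 12 10 9 5)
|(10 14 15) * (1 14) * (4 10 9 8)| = 7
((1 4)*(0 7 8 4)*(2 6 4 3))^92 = (0 2)(1 3)(4 8)(6 7)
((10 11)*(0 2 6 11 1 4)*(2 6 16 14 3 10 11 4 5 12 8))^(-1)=(0 4 6)(1 10 3 14 16 2 8 12 5)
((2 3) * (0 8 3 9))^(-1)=(0 9 2 3 8)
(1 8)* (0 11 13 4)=(0 11 13 4)(1 8)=[11, 8, 2, 3, 0, 5, 6, 7, 1, 9, 10, 13, 12, 4]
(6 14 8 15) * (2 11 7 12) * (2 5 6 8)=(2 11 7 12 5 6 14)(8 15)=[0, 1, 11, 3, 4, 6, 14, 12, 15, 9, 10, 7, 5, 13, 2, 8]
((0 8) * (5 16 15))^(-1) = (0 8)(5 15 16)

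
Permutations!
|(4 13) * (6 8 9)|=6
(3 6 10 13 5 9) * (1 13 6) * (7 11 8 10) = (1 13 5 9 3)(6 7 11 8 10) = [0, 13, 2, 1, 4, 9, 7, 11, 10, 3, 6, 8, 12, 5]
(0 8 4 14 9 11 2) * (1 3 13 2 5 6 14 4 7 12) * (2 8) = (0 2)(1 3 13 8 7 12)(5 6 14 9 11) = [2, 3, 0, 13, 4, 6, 14, 12, 7, 11, 10, 5, 1, 8, 9]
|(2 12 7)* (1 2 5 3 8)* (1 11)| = |(1 2 12 7 5 3 8 11)| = 8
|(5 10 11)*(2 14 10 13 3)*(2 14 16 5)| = 8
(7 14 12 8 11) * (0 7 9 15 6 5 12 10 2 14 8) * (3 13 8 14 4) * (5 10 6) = (0 7 14 6 10 2 4 3 13 8 11 9 15 5 12) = [7, 1, 4, 13, 3, 12, 10, 14, 11, 15, 2, 9, 0, 8, 6, 5]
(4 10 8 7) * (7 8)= (4 10 7)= [0, 1, 2, 3, 10, 5, 6, 4, 8, 9, 7]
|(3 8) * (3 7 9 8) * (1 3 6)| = |(1 3 6)(7 9 8)| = 3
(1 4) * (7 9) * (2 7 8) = [0, 4, 7, 3, 1, 5, 6, 9, 2, 8] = (1 4)(2 7 9 8)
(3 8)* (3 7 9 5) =(3 8 7 9 5) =[0, 1, 2, 8, 4, 3, 6, 9, 7, 5]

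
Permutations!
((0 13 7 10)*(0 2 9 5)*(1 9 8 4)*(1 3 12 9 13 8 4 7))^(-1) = ((0 8 7 10 2 4 3 12 9 5)(1 13))^(-1) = (0 5 9 12 3 4 2 10 7 8)(1 13)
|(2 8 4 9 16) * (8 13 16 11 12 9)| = |(2 13 16)(4 8)(9 11 12)| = 6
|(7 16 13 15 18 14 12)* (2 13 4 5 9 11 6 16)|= |(2 13 15 18 14 12 7)(4 5 9 11 6 16)|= 42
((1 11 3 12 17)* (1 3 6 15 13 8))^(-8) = (1 13 6)(3 12 17)(8 15 11)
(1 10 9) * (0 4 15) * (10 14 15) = (0 4 10 9 1 14 15) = [4, 14, 2, 3, 10, 5, 6, 7, 8, 1, 9, 11, 12, 13, 15, 0]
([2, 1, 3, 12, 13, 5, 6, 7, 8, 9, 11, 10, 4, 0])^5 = (0 13 4 12 3 2)(10 11)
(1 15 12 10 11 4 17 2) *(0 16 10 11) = (0 16 10)(1 15 12 11 4 17 2) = [16, 15, 1, 3, 17, 5, 6, 7, 8, 9, 0, 4, 11, 13, 14, 12, 10, 2]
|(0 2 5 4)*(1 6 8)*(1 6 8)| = 12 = |(0 2 5 4)(1 8 6)|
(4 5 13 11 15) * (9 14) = (4 5 13 11 15)(9 14) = [0, 1, 2, 3, 5, 13, 6, 7, 8, 14, 10, 15, 12, 11, 9, 4]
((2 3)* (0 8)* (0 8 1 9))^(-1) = ((0 1 9)(2 3))^(-1) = (0 9 1)(2 3)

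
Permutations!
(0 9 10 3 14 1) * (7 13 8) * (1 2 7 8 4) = (0 9 10 3 14 2 7 13 4 1) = [9, 0, 7, 14, 1, 5, 6, 13, 8, 10, 3, 11, 12, 4, 2]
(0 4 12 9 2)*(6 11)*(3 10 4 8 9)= (0 8 9 2)(3 10 4 12)(6 11)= [8, 1, 0, 10, 12, 5, 11, 7, 9, 2, 4, 6, 3]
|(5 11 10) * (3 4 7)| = 3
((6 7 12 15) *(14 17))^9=((6 7 12 15)(14 17))^9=(6 7 12 15)(14 17)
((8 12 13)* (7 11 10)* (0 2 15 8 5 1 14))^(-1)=(0 14 1 5 13 12 8 15 2)(7 10 11)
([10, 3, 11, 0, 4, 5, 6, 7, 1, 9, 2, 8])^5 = [1, 11, 0, 8, 4, 5, 6, 7, 2, 9, 3, 10]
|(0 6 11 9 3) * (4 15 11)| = 7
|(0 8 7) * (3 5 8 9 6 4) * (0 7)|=7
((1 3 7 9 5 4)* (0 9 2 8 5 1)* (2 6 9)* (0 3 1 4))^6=((0 2 8 5)(3 7 6 9 4))^6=(0 8)(2 5)(3 7 6 9 4)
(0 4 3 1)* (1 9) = (0 4 3 9 1) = [4, 0, 2, 9, 3, 5, 6, 7, 8, 1]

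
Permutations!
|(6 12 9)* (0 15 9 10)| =6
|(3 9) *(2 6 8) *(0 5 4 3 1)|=|(0 5 4 3 9 1)(2 6 8)|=6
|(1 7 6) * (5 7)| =|(1 5 7 6)| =4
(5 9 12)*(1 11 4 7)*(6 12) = (1 11 4 7)(5 9 6 12) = [0, 11, 2, 3, 7, 9, 12, 1, 8, 6, 10, 4, 5]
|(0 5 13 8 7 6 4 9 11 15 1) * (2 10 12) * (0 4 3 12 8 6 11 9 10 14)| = 56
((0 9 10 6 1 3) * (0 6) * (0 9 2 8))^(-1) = (0 8 2)(1 6 3)(9 10) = ((0 2 8)(1 3 6)(9 10))^(-1)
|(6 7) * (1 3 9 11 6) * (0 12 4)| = |(0 12 4)(1 3 9 11 6 7)| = 6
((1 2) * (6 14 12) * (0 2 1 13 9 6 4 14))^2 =(0 13 6 2 9)(4 12 14)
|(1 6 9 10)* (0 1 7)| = |(0 1 6 9 10 7)| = 6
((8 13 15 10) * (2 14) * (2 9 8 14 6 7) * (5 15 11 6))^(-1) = (2 7 6 11 13 8 9 14 10 15 5)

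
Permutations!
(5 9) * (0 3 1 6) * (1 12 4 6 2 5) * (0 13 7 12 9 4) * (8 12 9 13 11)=(0 3 13 7 9 1 2 5 4 6 11 8 12)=[3, 2, 5, 13, 6, 4, 11, 9, 12, 1, 10, 8, 0, 7]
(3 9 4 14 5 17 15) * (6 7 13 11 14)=[0, 1, 2, 9, 6, 17, 7, 13, 8, 4, 10, 14, 12, 11, 5, 3, 16, 15]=(3 9 4 6 7 13 11 14 5 17 15)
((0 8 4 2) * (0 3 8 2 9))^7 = ((0 2 3 8 4 9))^7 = (0 2 3 8 4 9)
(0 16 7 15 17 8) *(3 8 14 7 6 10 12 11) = [16, 1, 2, 8, 4, 5, 10, 15, 0, 9, 12, 3, 11, 13, 7, 17, 6, 14] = (0 16 6 10 12 11 3 8)(7 15 17 14)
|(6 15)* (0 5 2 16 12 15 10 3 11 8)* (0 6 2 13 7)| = |(0 5 13 7)(2 16 12 15)(3 11 8 6 10)| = 20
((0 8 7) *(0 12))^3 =(0 12 7 8)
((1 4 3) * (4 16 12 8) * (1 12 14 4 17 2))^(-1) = (1 2 17 8 12 3 4 14 16)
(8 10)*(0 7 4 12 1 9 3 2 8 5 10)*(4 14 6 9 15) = (0 7 14 6 9 3 2 8)(1 15 4 12)(5 10) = [7, 15, 8, 2, 12, 10, 9, 14, 0, 3, 5, 11, 1, 13, 6, 4]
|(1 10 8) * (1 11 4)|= |(1 10 8 11 4)|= 5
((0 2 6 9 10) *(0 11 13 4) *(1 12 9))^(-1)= ((0 2 6 1 12 9 10 11 13 4))^(-1)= (0 4 13 11 10 9 12 1 6 2)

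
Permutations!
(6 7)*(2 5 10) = [0, 1, 5, 3, 4, 10, 7, 6, 8, 9, 2] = (2 5 10)(6 7)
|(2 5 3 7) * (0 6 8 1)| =4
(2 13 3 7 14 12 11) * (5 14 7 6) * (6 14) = [0, 1, 13, 14, 4, 6, 5, 7, 8, 9, 10, 2, 11, 3, 12] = (2 13 3 14 12 11)(5 6)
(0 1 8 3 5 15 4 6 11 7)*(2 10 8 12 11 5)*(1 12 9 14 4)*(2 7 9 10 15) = (0 12 11 9 14 4 6 5 2 15 1 10 8 3 7) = [12, 10, 15, 7, 6, 2, 5, 0, 3, 14, 8, 9, 11, 13, 4, 1]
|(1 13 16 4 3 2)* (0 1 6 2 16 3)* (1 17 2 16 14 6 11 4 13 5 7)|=|(0 17 2 11 4)(1 5 7)(3 14 6 16 13)|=15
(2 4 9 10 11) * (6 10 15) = (2 4 9 15 6 10 11) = [0, 1, 4, 3, 9, 5, 10, 7, 8, 15, 11, 2, 12, 13, 14, 6]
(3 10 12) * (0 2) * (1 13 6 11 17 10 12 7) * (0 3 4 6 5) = (0 2 3 12 4 6 11 17 10 7 1 13 5) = [2, 13, 3, 12, 6, 0, 11, 1, 8, 9, 7, 17, 4, 5, 14, 15, 16, 10]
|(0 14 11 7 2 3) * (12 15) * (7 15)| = 8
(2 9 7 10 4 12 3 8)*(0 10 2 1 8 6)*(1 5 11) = (0 10 4 12 3 6)(1 8 5 11)(2 9 7) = [10, 8, 9, 6, 12, 11, 0, 2, 5, 7, 4, 1, 3]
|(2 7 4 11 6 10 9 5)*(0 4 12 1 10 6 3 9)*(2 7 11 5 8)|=|(0 4 5 7 12 1 10)(2 11 3 9 8)|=35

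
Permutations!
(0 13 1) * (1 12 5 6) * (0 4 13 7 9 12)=[7, 4, 2, 3, 13, 6, 1, 9, 8, 12, 10, 11, 5, 0]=(0 7 9 12 5 6 1 4 13)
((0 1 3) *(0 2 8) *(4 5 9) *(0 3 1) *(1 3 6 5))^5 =((1 3 2 8 6 5 9 4))^5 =(1 5 2 4 6 3 9 8)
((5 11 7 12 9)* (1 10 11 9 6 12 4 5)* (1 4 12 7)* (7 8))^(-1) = ((1 10 11)(4 5 9)(6 8 7 12))^(-1) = (1 11 10)(4 9 5)(6 12 7 8)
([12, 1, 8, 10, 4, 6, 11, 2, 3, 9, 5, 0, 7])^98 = [6, 1, 12, 2, 4, 3, 10, 0, 7, 9, 8, 5, 11]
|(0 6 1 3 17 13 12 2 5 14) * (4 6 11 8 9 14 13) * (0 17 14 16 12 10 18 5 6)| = 52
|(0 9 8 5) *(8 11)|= |(0 9 11 8 5)|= 5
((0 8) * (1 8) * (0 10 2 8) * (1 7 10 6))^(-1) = (0 1 6 8 2 10 7) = ((0 7 10 2 8 6 1))^(-1)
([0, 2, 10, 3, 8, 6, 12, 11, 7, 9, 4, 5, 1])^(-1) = (1 12 6 5 11 7 8 4 10 2)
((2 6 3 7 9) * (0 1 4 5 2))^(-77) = (0 2 9 5 7 4 3 1 6)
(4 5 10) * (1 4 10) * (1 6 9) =(10)(1 4 5 6 9) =[0, 4, 2, 3, 5, 6, 9, 7, 8, 1, 10]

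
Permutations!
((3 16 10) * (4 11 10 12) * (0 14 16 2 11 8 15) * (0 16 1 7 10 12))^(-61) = (0 10 12 16 7 11 15 1 2 8 14 3 4)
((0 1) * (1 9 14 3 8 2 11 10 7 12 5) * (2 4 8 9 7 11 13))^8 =((0 7 12 5 1)(2 13)(3 9 14)(4 8)(10 11))^8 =(0 5 7 1 12)(3 14 9)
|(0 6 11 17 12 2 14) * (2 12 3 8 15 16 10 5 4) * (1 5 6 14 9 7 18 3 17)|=14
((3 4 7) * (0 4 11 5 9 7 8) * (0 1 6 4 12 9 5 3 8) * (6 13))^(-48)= ((0 12 9 7 8 1 13 6 4)(3 11))^(-48)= (0 13 7)(1 9 4)(6 8 12)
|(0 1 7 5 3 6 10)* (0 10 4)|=|(10)(0 1 7 5 3 6 4)|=7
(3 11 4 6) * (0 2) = (0 2)(3 11 4 6) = [2, 1, 0, 11, 6, 5, 3, 7, 8, 9, 10, 4]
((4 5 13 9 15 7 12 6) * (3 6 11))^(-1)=((3 6 4 5 13 9 15 7 12 11))^(-1)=(3 11 12 7 15 9 13 5 4 6)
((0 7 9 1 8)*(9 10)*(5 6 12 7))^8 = ((0 5 6 12 7 10 9 1 8))^8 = (0 8 1 9 10 7 12 6 5)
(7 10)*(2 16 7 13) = (2 16 7 10 13) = [0, 1, 16, 3, 4, 5, 6, 10, 8, 9, 13, 11, 12, 2, 14, 15, 7]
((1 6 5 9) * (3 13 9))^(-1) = (1 9 13 3 5 6)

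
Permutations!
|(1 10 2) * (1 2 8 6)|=4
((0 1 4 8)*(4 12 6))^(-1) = ((0 1 12 6 4 8))^(-1) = (0 8 4 6 12 1)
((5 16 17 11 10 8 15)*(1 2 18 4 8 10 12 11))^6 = ((1 2 18 4 8 15 5 16 17)(11 12))^6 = (1 5 4)(2 16 8)(15 18 17)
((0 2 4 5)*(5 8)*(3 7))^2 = (0 4 5 2 8)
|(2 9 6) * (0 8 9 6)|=6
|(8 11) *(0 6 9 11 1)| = 6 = |(0 6 9 11 8 1)|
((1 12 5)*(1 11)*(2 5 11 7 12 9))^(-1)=(1 11 12 7 5 2 9)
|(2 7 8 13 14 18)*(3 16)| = |(2 7 8 13 14 18)(3 16)| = 6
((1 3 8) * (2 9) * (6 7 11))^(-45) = ((1 3 8)(2 9)(6 7 11))^(-45) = (11)(2 9)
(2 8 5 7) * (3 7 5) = (2 8 3 7) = [0, 1, 8, 7, 4, 5, 6, 2, 3]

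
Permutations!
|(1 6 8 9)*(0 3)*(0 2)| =|(0 3 2)(1 6 8 9)| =12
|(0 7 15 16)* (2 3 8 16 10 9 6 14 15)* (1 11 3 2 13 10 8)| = |(0 7 13 10 9 6 14 15 8 16)(1 11 3)| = 30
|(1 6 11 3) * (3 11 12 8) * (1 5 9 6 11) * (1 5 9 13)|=|(1 11 5 13)(3 9 6 12 8)|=20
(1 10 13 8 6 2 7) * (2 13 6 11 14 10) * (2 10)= (1 10 6 13 8 11 14 2 7)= [0, 10, 7, 3, 4, 5, 13, 1, 11, 9, 6, 14, 12, 8, 2]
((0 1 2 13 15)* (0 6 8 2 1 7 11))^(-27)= ((0 7 11)(2 13 15 6 8))^(-27)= (2 6 13 8 15)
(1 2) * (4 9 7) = (1 2)(4 9 7) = [0, 2, 1, 3, 9, 5, 6, 4, 8, 7]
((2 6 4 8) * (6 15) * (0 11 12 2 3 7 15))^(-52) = ((0 11 12 2)(3 7 15 6 4 8))^(-52) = (3 15 4)(6 8 7)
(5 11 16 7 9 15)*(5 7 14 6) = (5 11 16 14 6)(7 9 15) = [0, 1, 2, 3, 4, 11, 5, 9, 8, 15, 10, 16, 12, 13, 6, 7, 14]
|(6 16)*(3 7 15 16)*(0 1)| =|(0 1)(3 7 15 16 6)| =10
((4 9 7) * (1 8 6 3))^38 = (1 6)(3 8)(4 7 9)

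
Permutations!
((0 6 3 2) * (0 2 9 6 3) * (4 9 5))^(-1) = ((0 3 5 4 9 6))^(-1) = (0 6 9 4 5 3)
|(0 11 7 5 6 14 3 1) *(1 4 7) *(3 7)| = 12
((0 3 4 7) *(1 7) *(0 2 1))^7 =(0 3 4)(1 7 2)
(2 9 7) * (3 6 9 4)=(2 4 3 6 9 7)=[0, 1, 4, 6, 3, 5, 9, 2, 8, 7]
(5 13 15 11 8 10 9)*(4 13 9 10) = (4 13 15 11 8)(5 9) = [0, 1, 2, 3, 13, 9, 6, 7, 4, 5, 10, 8, 12, 15, 14, 11]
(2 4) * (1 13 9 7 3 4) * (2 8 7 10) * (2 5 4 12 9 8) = (1 13 8 7 3 12 9 10 5 4 2) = [0, 13, 1, 12, 2, 4, 6, 3, 7, 10, 5, 11, 9, 8]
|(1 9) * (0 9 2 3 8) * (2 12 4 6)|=9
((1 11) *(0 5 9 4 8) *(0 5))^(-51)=(1 11)(4 8 5 9)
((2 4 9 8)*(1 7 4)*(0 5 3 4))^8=(0 7 1 2 8 9 4 3 5)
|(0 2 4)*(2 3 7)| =|(0 3 7 2 4)| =5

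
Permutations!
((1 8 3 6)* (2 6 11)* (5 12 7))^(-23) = (1 8 3 11 2 6)(5 12 7)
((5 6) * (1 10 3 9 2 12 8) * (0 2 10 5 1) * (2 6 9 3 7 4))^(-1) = ((0 6 1 5 9 10 7 4 2 12 8))^(-1) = (0 8 12 2 4 7 10 9 5 1 6)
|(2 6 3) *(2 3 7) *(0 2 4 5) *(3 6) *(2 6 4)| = 7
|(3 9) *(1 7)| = 2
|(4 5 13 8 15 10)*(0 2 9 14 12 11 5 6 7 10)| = |(0 2 9 14 12 11 5 13 8 15)(4 6 7 10)| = 20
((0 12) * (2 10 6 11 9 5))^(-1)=(0 12)(2 5 9 11 6 10)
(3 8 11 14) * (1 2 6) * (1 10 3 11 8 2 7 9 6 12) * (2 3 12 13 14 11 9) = [0, 7, 13, 3, 4, 5, 10, 2, 8, 6, 12, 11, 1, 14, 9] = (1 7 2 13 14 9 6 10 12)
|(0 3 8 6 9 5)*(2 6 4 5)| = 15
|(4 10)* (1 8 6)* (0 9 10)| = 12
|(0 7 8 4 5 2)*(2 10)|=7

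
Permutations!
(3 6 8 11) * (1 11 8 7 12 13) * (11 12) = (1 12 13)(3 6 7 11) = [0, 12, 2, 6, 4, 5, 7, 11, 8, 9, 10, 3, 13, 1]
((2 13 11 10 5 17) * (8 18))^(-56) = (18)(2 5 11)(10 13 17)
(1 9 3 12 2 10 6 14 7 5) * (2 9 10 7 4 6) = [0, 10, 7, 12, 6, 1, 14, 5, 8, 3, 2, 11, 9, 13, 4] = (1 10 2 7 5)(3 12 9)(4 6 14)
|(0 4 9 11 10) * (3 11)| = 6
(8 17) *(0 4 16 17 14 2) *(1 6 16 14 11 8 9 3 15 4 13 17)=(0 13 17 9 3 15 4 14 2)(1 6 16)(8 11)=[13, 6, 0, 15, 14, 5, 16, 7, 11, 3, 10, 8, 12, 17, 2, 4, 1, 9]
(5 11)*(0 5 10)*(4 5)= (0 4 5 11 10)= [4, 1, 2, 3, 5, 11, 6, 7, 8, 9, 0, 10]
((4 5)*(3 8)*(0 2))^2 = (8)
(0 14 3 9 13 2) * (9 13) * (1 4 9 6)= (0 14 3 13 2)(1 4 9 6)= [14, 4, 0, 13, 9, 5, 1, 7, 8, 6, 10, 11, 12, 2, 3]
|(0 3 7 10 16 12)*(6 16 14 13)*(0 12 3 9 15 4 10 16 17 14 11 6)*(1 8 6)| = |(0 9 15 4 10 11 1 8 6 17 14 13)(3 7 16)| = 12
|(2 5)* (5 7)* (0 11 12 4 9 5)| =8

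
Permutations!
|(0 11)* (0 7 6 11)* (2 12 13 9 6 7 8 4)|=8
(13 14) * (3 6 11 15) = (3 6 11 15)(13 14) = [0, 1, 2, 6, 4, 5, 11, 7, 8, 9, 10, 15, 12, 14, 13, 3]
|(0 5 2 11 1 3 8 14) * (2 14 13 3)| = 3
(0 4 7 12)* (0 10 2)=[4, 1, 0, 3, 7, 5, 6, 12, 8, 9, 2, 11, 10]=(0 4 7 12 10 2)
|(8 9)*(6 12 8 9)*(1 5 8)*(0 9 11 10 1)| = 9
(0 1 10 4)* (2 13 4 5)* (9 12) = (0 1 10 5 2 13 4)(9 12) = [1, 10, 13, 3, 0, 2, 6, 7, 8, 12, 5, 11, 9, 4]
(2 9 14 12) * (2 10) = (2 9 14 12 10) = [0, 1, 9, 3, 4, 5, 6, 7, 8, 14, 2, 11, 10, 13, 12]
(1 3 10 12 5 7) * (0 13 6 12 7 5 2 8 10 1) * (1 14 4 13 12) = (0 12 2 8 10 7)(1 3 14 4 13 6) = [12, 3, 8, 14, 13, 5, 1, 0, 10, 9, 7, 11, 2, 6, 4]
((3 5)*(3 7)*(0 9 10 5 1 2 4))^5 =(0 3 9 1 10 2 5 4 7)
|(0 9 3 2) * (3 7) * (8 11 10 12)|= |(0 9 7 3 2)(8 11 10 12)|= 20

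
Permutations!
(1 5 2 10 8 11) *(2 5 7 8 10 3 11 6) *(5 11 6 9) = (1 7 8 9 5 11)(2 3 6) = [0, 7, 3, 6, 4, 11, 2, 8, 9, 5, 10, 1]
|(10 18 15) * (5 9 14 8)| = 12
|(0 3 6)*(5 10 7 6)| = 6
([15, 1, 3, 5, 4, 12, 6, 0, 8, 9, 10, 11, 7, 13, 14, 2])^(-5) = [2, 1, 5, 12, 4, 7, 6, 15, 8, 9, 10, 11, 0, 13, 14, 3]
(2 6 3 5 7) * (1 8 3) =(1 8 3 5 7 2 6) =[0, 8, 6, 5, 4, 7, 1, 2, 3]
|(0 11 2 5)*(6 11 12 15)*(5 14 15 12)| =|(0 5)(2 14 15 6 11)| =10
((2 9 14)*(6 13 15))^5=((2 9 14)(6 13 15))^5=(2 14 9)(6 15 13)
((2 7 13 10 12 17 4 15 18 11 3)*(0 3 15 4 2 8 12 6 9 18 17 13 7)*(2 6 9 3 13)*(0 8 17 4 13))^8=(2 12 8)(3 6 17)(4 13 10 9 18 11 15)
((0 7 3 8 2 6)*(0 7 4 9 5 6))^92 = ((0 4 9 5 6 7 3 8 2))^92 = (0 9 6 3 2 4 5 7 8)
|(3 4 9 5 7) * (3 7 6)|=5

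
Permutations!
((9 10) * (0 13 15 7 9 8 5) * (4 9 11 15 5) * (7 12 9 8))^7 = (0 13 5)(4 8)(7 11 15 12 9 10)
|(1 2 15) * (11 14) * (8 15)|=4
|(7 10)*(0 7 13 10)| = |(0 7)(10 13)| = 2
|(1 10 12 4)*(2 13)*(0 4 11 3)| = 14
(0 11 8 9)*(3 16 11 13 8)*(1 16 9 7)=(0 13 8 7 1 16 11 3 9)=[13, 16, 2, 9, 4, 5, 6, 1, 7, 0, 10, 3, 12, 8, 14, 15, 11]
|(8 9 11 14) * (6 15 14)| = 6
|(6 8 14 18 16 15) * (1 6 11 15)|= 6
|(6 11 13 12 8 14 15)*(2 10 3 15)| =|(2 10 3 15 6 11 13 12 8 14)| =10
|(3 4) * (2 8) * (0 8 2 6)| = |(0 8 6)(3 4)| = 6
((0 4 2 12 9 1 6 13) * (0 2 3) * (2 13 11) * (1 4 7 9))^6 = (13)(0 7 9 4 3)(1 6 11 2 12)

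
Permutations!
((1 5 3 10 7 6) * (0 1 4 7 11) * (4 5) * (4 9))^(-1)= (0 11 10 3 5 6 7 4 9 1)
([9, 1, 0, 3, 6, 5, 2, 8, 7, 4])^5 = (9)(7 8)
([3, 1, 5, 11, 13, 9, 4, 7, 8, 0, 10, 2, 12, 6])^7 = [3, 1, 5, 11, 13, 9, 4, 7, 8, 0, 10, 2, 12, 6]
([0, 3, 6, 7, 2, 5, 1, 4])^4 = (1 2 7)(3 6 4)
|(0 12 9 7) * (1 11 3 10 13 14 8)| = 28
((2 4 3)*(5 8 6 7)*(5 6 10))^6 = (10) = ((2 4 3)(5 8 10)(6 7))^6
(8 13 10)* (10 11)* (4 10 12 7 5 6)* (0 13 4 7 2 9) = (0 13 11 12 2 9)(4 10 8)(5 6 7) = [13, 1, 9, 3, 10, 6, 7, 5, 4, 0, 8, 12, 2, 11]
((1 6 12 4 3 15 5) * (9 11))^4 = (1 3 6 15 12 5 4)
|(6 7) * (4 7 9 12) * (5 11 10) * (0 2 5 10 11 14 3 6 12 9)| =|(0 2 5 14 3 6)(4 7 12)| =6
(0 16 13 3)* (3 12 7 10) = [16, 1, 2, 0, 4, 5, 6, 10, 8, 9, 3, 11, 7, 12, 14, 15, 13] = (0 16 13 12 7 10 3)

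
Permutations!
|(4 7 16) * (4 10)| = 4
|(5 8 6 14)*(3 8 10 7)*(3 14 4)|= |(3 8 6 4)(5 10 7 14)|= 4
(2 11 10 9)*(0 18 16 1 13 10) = (0 18 16 1 13 10 9 2 11) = [18, 13, 11, 3, 4, 5, 6, 7, 8, 2, 9, 0, 12, 10, 14, 15, 1, 17, 16]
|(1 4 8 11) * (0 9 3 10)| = |(0 9 3 10)(1 4 8 11)| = 4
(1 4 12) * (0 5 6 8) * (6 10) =(0 5 10 6 8)(1 4 12) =[5, 4, 2, 3, 12, 10, 8, 7, 0, 9, 6, 11, 1]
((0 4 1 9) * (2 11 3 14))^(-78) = (0 1)(2 3)(4 9)(11 14)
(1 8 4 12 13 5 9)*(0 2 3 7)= (0 2 3 7)(1 8 4 12 13 5 9)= [2, 8, 3, 7, 12, 9, 6, 0, 4, 1, 10, 11, 13, 5]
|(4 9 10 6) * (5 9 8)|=6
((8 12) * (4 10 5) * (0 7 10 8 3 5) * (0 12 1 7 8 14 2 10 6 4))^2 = (0 1 6 14 10 3)(2 12 5 8 7 4)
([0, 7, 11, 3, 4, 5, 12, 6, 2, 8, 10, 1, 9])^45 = [0, 8, 12, 3, 4, 5, 11, 2, 6, 7, 10, 9, 1]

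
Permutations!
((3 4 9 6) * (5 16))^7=((3 4 9 6)(5 16))^7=(3 6 9 4)(5 16)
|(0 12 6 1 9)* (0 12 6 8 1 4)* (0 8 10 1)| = |(0 6 4 8)(1 9 12 10)| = 4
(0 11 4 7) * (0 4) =(0 11)(4 7) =[11, 1, 2, 3, 7, 5, 6, 4, 8, 9, 10, 0]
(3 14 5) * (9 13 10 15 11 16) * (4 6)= (3 14 5)(4 6)(9 13 10 15 11 16)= [0, 1, 2, 14, 6, 3, 4, 7, 8, 13, 15, 16, 12, 10, 5, 11, 9]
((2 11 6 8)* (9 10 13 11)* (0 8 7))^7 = (0 6 13 9 8 7 11 10 2)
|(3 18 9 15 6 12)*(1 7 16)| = 6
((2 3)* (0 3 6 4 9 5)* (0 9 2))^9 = (0 3)(5 9)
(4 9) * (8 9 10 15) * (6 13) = [0, 1, 2, 3, 10, 5, 13, 7, 9, 4, 15, 11, 12, 6, 14, 8] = (4 10 15 8 9)(6 13)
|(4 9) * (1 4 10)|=|(1 4 9 10)|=4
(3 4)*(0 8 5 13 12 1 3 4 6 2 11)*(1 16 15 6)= (0 8 5 13 12 16 15 6 2 11)(1 3)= [8, 3, 11, 1, 4, 13, 2, 7, 5, 9, 10, 0, 16, 12, 14, 6, 15]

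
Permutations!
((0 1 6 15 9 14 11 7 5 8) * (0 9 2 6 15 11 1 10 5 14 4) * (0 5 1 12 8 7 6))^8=((0 10 1 15 2)(4 5 7 14 12 8 9)(6 11))^8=(0 15 10 2 1)(4 5 7 14 12 8 9)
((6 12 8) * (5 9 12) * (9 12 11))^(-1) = (5 6 8 12)(9 11)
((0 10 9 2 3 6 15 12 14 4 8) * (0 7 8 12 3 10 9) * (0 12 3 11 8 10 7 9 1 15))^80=((0 1 15 11 8 9 2 7 10 12 14 4 3 6))^80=(0 14 2 15 3 10 8)(1 4 7 11 6 12 9)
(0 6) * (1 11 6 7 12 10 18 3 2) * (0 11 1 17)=(0 7 12 10 18 3 2 17)(6 11)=[7, 1, 17, 2, 4, 5, 11, 12, 8, 9, 18, 6, 10, 13, 14, 15, 16, 0, 3]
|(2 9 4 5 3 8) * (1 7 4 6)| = |(1 7 4 5 3 8 2 9 6)| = 9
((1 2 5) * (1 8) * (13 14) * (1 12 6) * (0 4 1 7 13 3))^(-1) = (0 3 14 13 7 6 12 8 5 2 1 4)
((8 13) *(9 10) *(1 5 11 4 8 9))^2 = ((1 5 11 4 8 13 9 10))^2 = (1 11 8 9)(4 13 10 5)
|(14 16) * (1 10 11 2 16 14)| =5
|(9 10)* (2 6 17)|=6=|(2 6 17)(9 10)|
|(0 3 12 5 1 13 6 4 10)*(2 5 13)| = |(0 3 12 13 6 4 10)(1 2 5)| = 21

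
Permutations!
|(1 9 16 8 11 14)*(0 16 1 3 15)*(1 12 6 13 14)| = |(0 16 8 11 1 9 12 6 13 14 3 15)| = 12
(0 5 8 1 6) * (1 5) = (0 1 6)(5 8) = [1, 6, 2, 3, 4, 8, 0, 7, 5]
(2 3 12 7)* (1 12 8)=(1 12 7 2 3 8)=[0, 12, 3, 8, 4, 5, 6, 2, 1, 9, 10, 11, 7]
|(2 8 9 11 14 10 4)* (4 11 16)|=15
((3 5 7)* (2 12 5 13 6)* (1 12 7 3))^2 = ((1 12 5 3 13 6 2 7))^2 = (1 5 13 2)(3 6 7 12)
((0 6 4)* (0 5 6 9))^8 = ((0 9)(4 5 6))^8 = (9)(4 6 5)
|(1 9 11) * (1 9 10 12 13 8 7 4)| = |(1 10 12 13 8 7 4)(9 11)| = 14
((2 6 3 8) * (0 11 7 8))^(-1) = ((0 11 7 8 2 6 3))^(-1) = (0 3 6 2 8 7 11)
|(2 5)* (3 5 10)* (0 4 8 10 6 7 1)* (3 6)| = 21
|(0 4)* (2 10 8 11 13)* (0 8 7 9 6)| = |(0 4 8 11 13 2 10 7 9 6)| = 10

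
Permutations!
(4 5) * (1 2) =(1 2)(4 5) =[0, 2, 1, 3, 5, 4]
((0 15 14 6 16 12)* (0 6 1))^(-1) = (0 1 14 15)(6 12 16) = ((0 15 14 1)(6 16 12))^(-1)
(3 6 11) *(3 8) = (3 6 11 8) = [0, 1, 2, 6, 4, 5, 11, 7, 3, 9, 10, 8]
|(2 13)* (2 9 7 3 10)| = |(2 13 9 7 3 10)| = 6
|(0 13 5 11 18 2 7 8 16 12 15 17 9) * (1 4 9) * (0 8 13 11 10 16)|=16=|(0 11 18 2 7 13 5 10 16 12 15 17 1 4 9 8)|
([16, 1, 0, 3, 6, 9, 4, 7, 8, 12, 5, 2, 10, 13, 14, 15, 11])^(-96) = (16)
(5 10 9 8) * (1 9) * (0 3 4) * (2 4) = (0 3 2 4)(1 9 8 5 10) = [3, 9, 4, 2, 0, 10, 6, 7, 5, 8, 1]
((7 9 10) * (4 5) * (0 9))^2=(0 10)(7 9)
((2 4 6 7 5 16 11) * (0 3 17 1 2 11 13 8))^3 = (0 1 6 16)(2 7 13 3)(4 5 8 17) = ((0 3 17 1 2 4 6 7 5 16 13 8))^3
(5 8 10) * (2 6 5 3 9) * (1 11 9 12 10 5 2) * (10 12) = (12)(1 11 9)(2 6)(3 10)(5 8) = [0, 11, 6, 10, 4, 8, 2, 7, 5, 1, 3, 9, 12]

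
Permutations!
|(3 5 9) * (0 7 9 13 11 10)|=8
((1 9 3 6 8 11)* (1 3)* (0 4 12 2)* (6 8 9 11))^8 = (12)(1 3 6)(8 9 11)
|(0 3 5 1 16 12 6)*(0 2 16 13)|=20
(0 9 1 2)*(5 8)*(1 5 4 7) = (0 9 5 8 4 7 1 2) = [9, 2, 0, 3, 7, 8, 6, 1, 4, 5]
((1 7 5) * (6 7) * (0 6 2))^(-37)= ((0 6 7 5 1 2))^(-37)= (0 2 1 5 7 6)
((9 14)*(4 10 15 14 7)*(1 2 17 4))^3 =(1 4 14)(2 10 9)(7 17 15)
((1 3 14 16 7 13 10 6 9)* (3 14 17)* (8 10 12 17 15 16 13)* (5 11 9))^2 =((1 14 13 12 17 3 15 16 7 8 10 6 5 11 9))^2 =(1 13 17 15 7 10 5 9 14 12 3 16 8 6 11)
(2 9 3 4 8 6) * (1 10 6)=(1 10 6 2 9 3 4 8)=[0, 10, 9, 4, 8, 5, 2, 7, 1, 3, 6]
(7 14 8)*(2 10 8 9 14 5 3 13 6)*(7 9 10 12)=(2 12 7 5 3 13 6)(8 9 14 10)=[0, 1, 12, 13, 4, 3, 2, 5, 9, 14, 8, 11, 7, 6, 10]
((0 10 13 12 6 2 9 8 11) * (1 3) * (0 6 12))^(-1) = ((0 10 13)(1 3)(2 9 8 11 6))^(-1) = (0 13 10)(1 3)(2 6 11 8 9)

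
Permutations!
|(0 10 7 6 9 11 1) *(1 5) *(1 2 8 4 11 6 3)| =10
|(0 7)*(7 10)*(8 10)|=4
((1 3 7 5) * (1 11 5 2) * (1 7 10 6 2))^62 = (11)(1 10 2)(3 6 7)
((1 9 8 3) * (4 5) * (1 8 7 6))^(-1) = (1 6 7 9)(3 8)(4 5)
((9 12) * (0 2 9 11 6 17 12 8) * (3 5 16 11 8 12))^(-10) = ((0 2 9 12 8)(3 5 16 11 6 17))^(-10) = (3 16 6)(5 11 17)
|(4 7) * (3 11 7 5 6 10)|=7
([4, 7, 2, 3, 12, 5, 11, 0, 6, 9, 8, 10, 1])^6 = (0 4 12 1 7)(6 10)(8 11)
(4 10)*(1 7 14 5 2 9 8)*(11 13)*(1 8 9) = [0, 7, 1, 3, 10, 2, 6, 14, 8, 9, 4, 13, 12, 11, 5] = (1 7 14 5 2)(4 10)(11 13)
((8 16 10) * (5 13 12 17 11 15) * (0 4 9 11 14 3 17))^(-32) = ((0 4 9 11 15 5 13 12)(3 17 14)(8 16 10))^(-32) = (3 17 14)(8 16 10)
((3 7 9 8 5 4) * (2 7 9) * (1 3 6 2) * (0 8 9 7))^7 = (9)(0 8 5 4 6 2)(1 3 7)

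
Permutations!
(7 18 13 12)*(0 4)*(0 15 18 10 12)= [4, 1, 2, 3, 15, 5, 6, 10, 8, 9, 12, 11, 7, 0, 14, 18, 16, 17, 13]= (0 4 15 18 13)(7 10 12)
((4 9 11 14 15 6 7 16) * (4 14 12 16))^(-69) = ((4 9 11 12 16 14 15 6 7))^(-69) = (4 12 15)(6 9 16)(7 11 14)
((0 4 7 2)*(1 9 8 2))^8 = (0 4 7 1 9 8 2)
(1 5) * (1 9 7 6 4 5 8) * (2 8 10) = (1 10 2 8)(4 5 9 7 6) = [0, 10, 8, 3, 5, 9, 4, 6, 1, 7, 2]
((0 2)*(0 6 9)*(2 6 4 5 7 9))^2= (0 2 5 9 6 4 7)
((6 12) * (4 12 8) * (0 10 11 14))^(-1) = ((0 10 11 14)(4 12 6 8))^(-1) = (0 14 11 10)(4 8 6 12)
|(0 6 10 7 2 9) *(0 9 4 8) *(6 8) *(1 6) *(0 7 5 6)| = |(0 8 7 2 4 1)(5 6 10)| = 6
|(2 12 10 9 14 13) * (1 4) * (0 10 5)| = 8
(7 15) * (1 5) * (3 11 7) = [0, 5, 2, 11, 4, 1, 6, 15, 8, 9, 10, 7, 12, 13, 14, 3] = (1 5)(3 11 7 15)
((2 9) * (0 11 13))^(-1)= ((0 11 13)(2 9))^(-1)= (0 13 11)(2 9)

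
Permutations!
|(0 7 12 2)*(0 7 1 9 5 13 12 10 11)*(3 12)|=11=|(0 1 9 5 13 3 12 2 7 10 11)|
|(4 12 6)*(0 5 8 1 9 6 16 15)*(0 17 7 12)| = |(0 5 8 1 9 6 4)(7 12 16 15 17)| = 35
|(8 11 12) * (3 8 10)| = 5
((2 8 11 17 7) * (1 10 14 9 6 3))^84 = (2 7 17 11 8)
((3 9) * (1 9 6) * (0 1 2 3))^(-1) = ((0 1 9)(2 3 6))^(-1) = (0 9 1)(2 6 3)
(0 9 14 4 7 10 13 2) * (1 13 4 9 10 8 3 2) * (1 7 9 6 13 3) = (0 10 4 9 14 6 13 7 8 1 3 2) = [10, 3, 0, 2, 9, 5, 13, 8, 1, 14, 4, 11, 12, 7, 6]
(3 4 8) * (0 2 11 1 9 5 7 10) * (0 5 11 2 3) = (0 3 4 8)(1 9 11)(5 7 10) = [3, 9, 2, 4, 8, 7, 6, 10, 0, 11, 5, 1]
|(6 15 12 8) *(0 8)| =5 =|(0 8 6 15 12)|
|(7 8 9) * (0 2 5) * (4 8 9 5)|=10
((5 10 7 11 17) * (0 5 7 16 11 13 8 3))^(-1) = ((0 5 10 16 11 17 7 13 8 3))^(-1) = (0 3 8 13 7 17 11 16 10 5)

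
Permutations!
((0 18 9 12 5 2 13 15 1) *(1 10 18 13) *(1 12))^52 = ((0 13 15 10 18 9 1)(2 12 5))^52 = (0 10 1 15 9 13 18)(2 12 5)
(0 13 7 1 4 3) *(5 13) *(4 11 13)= (0 5 4 3)(1 11 13 7)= [5, 11, 2, 0, 3, 4, 6, 1, 8, 9, 10, 13, 12, 7]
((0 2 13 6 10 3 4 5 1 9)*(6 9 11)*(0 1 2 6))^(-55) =((0 6 10 3 4 5 2 13 9 1 11))^(-55) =(13)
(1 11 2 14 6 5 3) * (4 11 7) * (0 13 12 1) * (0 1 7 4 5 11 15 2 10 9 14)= (0 13 12 7 5 3 1 4 15 2)(6 11 10 9 14)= [13, 4, 0, 1, 15, 3, 11, 5, 8, 14, 9, 10, 7, 12, 6, 2]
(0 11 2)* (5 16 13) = (0 11 2)(5 16 13) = [11, 1, 0, 3, 4, 16, 6, 7, 8, 9, 10, 2, 12, 5, 14, 15, 13]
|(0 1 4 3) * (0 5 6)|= 6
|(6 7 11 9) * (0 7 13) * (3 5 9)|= 8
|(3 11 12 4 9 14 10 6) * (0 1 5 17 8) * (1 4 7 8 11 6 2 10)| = 22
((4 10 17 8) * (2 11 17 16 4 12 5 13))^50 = (2 11 17 8 12 5 13)(4 16 10)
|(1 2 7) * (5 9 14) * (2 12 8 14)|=8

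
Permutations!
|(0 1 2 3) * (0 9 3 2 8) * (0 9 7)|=6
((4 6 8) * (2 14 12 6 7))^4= (2 8 14 4 12 7 6)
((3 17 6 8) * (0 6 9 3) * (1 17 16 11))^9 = (1 3)(9 11)(16 17)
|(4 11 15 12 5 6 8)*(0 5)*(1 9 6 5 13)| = |(0 13 1 9 6 8 4 11 15 12)| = 10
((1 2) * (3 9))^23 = (1 2)(3 9)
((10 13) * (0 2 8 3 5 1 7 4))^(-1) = (0 4 7 1 5 3 8 2)(10 13)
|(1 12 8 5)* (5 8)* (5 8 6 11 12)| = 4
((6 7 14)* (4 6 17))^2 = (4 7 17 6 14) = ((4 6 7 14 17))^2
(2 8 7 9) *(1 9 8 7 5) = [0, 9, 7, 3, 4, 1, 6, 8, 5, 2] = (1 9 2 7 8 5)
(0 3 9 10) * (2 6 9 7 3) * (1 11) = (0 2 6 9 10)(1 11)(3 7) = [2, 11, 6, 7, 4, 5, 9, 3, 8, 10, 0, 1]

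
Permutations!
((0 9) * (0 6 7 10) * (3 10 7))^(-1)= (0 10 3 6 9)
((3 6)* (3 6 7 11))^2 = (3 11 7)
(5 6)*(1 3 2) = (1 3 2)(5 6) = [0, 3, 1, 2, 4, 6, 5]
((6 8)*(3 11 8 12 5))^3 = (3 6)(5 8)(11 12) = ((3 11 8 6 12 5))^3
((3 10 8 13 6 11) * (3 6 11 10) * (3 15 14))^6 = ((3 15 14)(6 10 8 13 11))^6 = (15)(6 10 8 13 11)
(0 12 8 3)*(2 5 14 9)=(0 12 8 3)(2 5 14 9)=[12, 1, 5, 0, 4, 14, 6, 7, 3, 2, 10, 11, 8, 13, 9]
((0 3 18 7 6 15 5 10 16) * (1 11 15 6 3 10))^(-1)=((0 10 16)(1 11 15 5)(3 18 7))^(-1)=(0 16 10)(1 5 15 11)(3 7 18)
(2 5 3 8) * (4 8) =(2 5 3 4 8) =[0, 1, 5, 4, 8, 3, 6, 7, 2]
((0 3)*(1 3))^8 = (0 3 1) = ((0 1 3))^8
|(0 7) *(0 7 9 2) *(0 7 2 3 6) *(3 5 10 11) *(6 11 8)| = 6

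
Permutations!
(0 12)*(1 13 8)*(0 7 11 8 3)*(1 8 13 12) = (0 1 12 7 11 13 3) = [1, 12, 2, 0, 4, 5, 6, 11, 8, 9, 10, 13, 7, 3]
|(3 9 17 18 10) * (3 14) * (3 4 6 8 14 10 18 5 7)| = 20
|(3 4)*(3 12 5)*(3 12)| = |(3 4)(5 12)| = 2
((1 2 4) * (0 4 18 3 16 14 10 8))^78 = (0 10 16 18 1)(2 4 8 14 3)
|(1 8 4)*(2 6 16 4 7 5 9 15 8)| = 5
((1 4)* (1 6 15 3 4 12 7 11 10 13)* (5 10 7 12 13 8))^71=(1 13)(3 15 6 4)(5 8 10)(7 11)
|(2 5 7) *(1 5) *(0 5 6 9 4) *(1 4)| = |(0 5 7 2 4)(1 6 9)| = 15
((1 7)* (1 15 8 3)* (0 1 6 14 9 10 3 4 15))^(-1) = ((0 1 7)(3 6 14 9 10)(4 15 8))^(-1) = (0 7 1)(3 10 9 14 6)(4 8 15)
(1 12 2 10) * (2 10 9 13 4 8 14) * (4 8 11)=(1 12 10)(2 9 13 8 14)(4 11)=[0, 12, 9, 3, 11, 5, 6, 7, 14, 13, 1, 4, 10, 8, 2]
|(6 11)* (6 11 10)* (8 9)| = |(11)(6 10)(8 9)| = 2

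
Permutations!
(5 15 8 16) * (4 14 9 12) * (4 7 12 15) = (4 14 9 15 8 16 5)(7 12) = [0, 1, 2, 3, 14, 4, 6, 12, 16, 15, 10, 11, 7, 13, 9, 8, 5]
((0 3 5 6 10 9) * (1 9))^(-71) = (0 9 1 10 6 5 3)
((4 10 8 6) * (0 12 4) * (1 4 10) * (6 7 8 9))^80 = (12)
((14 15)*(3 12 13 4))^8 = ((3 12 13 4)(14 15))^8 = (15)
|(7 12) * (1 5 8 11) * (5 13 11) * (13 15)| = 4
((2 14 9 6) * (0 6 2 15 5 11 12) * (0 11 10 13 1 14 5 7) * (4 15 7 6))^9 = (0 7 6 15 4)(1 9 5 13 14 2 10)(11 12) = ((0 4 15 6 7)(1 14 9 2 5 10 13)(11 12))^9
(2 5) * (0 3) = (0 3)(2 5) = [3, 1, 5, 0, 4, 2]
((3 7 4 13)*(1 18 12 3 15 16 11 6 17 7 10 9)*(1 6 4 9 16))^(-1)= (1 15 13 4 11 16 10 3 12 18)(6 9 7 17)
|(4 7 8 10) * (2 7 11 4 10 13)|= 4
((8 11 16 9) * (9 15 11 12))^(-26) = (8 12 9)(11 16 15)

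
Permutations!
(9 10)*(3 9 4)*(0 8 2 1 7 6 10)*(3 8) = (0 3 9)(1 7 6 10 4 8 2) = [3, 7, 1, 9, 8, 5, 10, 6, 2, 0, 4]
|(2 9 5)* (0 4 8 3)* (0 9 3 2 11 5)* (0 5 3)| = 4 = |(0 4 8 2)(3 9 5 11)|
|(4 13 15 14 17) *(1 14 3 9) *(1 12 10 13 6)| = |(1 14 17 4 6)(3 9 12 10 13 15)| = 30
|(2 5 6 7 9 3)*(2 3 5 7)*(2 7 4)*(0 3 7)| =|(0 3 7 9 5 6)(2 4)| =6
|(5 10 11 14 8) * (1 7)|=10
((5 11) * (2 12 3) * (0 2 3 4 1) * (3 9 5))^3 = ((0 2 12 4 1)(3 9 5 11))^3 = (0 4 2 1 12)(3 11 5 9)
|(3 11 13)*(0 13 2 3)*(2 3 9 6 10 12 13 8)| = 8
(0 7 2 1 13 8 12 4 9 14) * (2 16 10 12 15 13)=(0 7 16 10 12 4 9 14)(1 2)(8 15 13)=[7, 2, 1, 3, 9, 5, 6, 16, 15, 14, 12, 11, 4, 8, 0, 13, 10]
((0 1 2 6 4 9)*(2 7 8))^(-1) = (0 9 4 6 2 8 7 1)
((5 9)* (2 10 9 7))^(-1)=(2 7 5 9 10)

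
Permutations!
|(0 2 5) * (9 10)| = 6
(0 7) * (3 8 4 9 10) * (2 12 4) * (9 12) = (0 7)(2 9 10 3 8)(4 12) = [7, 1, 9, 8, 12, 5, 6, 0, 2, 10, 3, 11, 4]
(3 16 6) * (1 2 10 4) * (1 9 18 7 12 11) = [0, 2, 10, 16, 9, 5, 3, 12, 8, 18, 4, 1, 11, 13, 14, 15, 6, 17, 7] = (1 2 10 4 9 18 7 12 11)(3 16 6)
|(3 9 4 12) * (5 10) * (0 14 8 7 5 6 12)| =|(0 14 8 7 5 10 6 12 3 9 4)| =11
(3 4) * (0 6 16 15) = (0 6 16 15)(3 4) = [6, 1, 2, 4, 3, 5, 16, 7, 8, 9, 10, 11, 12, 13, 14, 0, 15]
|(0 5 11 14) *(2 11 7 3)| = 7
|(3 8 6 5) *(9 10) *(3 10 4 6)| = |(3 8)(4 6 5 10 9)| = 10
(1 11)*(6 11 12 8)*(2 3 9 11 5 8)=(1 12 2 3 9 11)(5 8 6)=[0, 12, 3, 9, 4, 8, 5, 7, 6, 11, 10, 1, 2]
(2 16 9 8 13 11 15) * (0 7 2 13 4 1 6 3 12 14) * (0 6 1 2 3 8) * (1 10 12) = (0 7 3 1 10 12 14 6 8 4 2 16 9)(11 15 13) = [7, 10, 16, 1, 2, 5, 8, 3, 4, 0, 12, 15, 14, 11, 6, 13, 9]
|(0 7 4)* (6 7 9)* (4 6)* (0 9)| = |(4 9)(6 7)| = 2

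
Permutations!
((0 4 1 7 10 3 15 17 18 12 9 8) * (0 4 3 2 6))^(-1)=(0 6 2 10 7 1 4 8 9 12 18 17 15 3)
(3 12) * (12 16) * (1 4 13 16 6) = (1 4 13 16 12 3 6) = [0, 4, 2, 6, 13, 5, 1, 7, 8, 9, 10, 11, 3, 16, 14, 15, 12]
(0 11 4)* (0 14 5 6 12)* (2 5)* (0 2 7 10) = (0 11 4 14 7 10)(2 5 6 12) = [11, 1, 5, 3, 14, 6, 12, 10, 8, 9, 0, 4, 2, 13, 7]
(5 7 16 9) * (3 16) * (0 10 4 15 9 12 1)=[10, 0, 2, 16, 15, 7, 6, 3, 8, 5, 4, 11, 1, 13, 14, 9, 12]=(0 10 4 15 9 5 7 3 16 12 1)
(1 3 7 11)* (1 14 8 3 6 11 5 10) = (1 6 11 14 8 3 7 5 10) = [0, 6, 2, 7, 4, 10, 11, 5, 3, 9, 1, 14, 12, 13, 8]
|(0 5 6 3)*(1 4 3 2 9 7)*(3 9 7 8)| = |(0 5 6 2 7 1 4 9 8 3)| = 10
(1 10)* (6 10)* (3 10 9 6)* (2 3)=(1 2 3 10)(6 9)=[0, 2, 3, 10, 4, 5, 9, 7, 8, 6, 1]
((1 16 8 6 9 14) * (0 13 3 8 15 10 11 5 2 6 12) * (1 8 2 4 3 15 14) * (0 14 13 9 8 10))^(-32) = (0 13 1)(2 4 11 14 8)(3 5 10 12 6)(9 15 16)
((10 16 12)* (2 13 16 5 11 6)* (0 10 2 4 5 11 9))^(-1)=((0 10 11 6 4 5 9)(2 13 16 12))^(-1)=(0 9 5 4 6 11 10)(2 12 16 13)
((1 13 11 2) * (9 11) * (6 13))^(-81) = ((1 6 13 9 11 2))^(-81) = (1 9)(2 13)(6 11)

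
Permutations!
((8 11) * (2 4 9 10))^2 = (11)(2 9)(4 10)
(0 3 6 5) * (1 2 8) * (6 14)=[3, 2, 8, 14, 4, 0, 5, 7, 1, 9, 10, 11, 12, 13, 6]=(0 3 14 6 5)(1 2 8)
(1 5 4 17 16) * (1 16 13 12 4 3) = [0, 5, 2, 1, 17, 3, 6, 7, 8, 9, 10, 11, 4, 12, 14, 15, 16, 13] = (1 5 3)(4 17 13 12)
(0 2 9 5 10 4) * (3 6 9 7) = [2, 1, 7, 6, 0, 10, 9, 3, 8, 5, 4] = (0 2 7 3 6 9 5 10 4)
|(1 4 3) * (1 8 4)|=|(3 8 4)|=3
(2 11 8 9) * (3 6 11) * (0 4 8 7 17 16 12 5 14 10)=[4, 1, 3, 6, 8, 14, 11, 17, 9, 2, 0, 7, 5, 13, 10, 15, 12, 16]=(0 4 8 9 2 3 6 11 7 17 16 12 5 14 10)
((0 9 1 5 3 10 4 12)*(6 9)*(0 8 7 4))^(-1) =((0 6 9 1 5 3 10)(4 12 8 7))^(-1) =(0 10 3 5 1 9 6)(4 7 8 12)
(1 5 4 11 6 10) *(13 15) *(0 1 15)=[1, 5, 2, 3, 11, 4, 10, 7, 8, 9, 15, 6, 12, 0, 14, 13]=(0 1 5 4 11 6 10 15 13)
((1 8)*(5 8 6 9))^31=((1 6 9 5 8))^31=(1 6 9 5 8)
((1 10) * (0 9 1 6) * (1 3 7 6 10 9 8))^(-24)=((10)(0 8 1 9 3 7 6))^(-24)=(10)(0 3 8 7 1 6 9)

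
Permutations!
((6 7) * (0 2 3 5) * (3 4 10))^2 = (0 4 3)(2 10 5)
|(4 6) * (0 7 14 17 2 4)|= |(0 7 14 17 2 4 6)|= 7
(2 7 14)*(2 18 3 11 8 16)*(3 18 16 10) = [0, 1, 7, 11, 4, 5, 6, 14, 10, 9, 3, 8, 12, 13, 16, 15, 2, 17, 18] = (18)(2 7 14 16)(3 11 8 10)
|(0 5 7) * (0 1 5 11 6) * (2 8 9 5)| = |(0 11 6)(1 2 8 9 5 7)| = 6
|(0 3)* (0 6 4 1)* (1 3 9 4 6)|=|(0 9 4 3 1)|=5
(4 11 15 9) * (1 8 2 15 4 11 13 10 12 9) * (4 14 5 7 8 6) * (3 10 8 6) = (1 3 10 12 9 11 14 5 7 6 4 13 8 2 15) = [0, 3, 15, 10, 13, 7, 4, 6, 2, 11, 12, 14, 9, 8, 5, 1]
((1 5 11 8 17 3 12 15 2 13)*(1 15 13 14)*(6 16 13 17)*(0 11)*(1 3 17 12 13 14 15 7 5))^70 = (17)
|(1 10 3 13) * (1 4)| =|(1 10 3 13 4)| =5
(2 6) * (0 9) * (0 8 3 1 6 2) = (0 9 8 3 1 6) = [9, 6, 2, 1, 4, 5, 0, 7, 3, 8]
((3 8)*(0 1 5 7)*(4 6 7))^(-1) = (0 7 6 4 5 1)(3 8) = ((0 1 5 4 6 7)(3 8))^(-1)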